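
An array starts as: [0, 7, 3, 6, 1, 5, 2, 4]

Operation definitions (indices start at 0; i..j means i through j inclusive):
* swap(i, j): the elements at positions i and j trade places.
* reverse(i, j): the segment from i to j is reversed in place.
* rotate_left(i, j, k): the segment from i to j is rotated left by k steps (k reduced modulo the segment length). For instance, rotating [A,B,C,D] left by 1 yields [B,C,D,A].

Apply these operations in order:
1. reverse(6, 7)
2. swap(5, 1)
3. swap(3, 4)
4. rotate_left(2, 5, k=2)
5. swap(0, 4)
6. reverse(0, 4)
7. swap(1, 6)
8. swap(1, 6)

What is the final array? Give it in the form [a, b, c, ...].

Answer: [0, 7, 6, 5, 3, 1, 4, 2]

Derivation:
After 1 (reverse(6, 7)): [0, 7, 3, 6, 1, 5, 4, 2]
After 2 (swap(5, 1)): [0, 5, 3, 6, 1, 7, 4, 2]
After 3 (swap(3, 4)): [0, 5, 3, 1, 6, 7, 4, 2]
After 4 (rotate_left(2, 5, k=2)): [0, 5, 6, 7, 3, 1, 4, 2]
After 5 (swap(0, 4)): [3, 5, 6, 7, 0, 1, 4, 2]
After 6 (reverse(0, 4)): [0, 7, 6, 5, 3, 1, 4, 2]
After 7 (swap(1, 6)): [0, 4, 6, 5, 3, 1, 7, 2]
After 8 (swap(1, 6)): [0, 7, 6, 5, 3, 1, 4, 2]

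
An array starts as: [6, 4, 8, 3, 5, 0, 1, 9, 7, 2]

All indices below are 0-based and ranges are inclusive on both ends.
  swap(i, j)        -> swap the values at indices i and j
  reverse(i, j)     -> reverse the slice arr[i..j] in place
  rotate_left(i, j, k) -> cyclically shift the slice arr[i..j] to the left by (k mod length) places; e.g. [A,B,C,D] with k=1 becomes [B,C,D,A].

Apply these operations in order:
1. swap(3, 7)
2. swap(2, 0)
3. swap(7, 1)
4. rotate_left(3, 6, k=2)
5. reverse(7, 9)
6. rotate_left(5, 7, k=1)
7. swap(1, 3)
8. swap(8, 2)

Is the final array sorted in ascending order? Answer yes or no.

Answer: no

Derivation:
After 1 (swap(3, 7)): [6, 4, 8, 9, 5, 0, 1, 3, 7, 2]
After 2 (swap(2, 0)): [8, 4, 6, 9, 5, 0, 1, 3, 7, 2]
After 3 (swap(7, 1)): [8, 3, 6, 9, 5, 0, 1, 4, 7, 2]
After 4 (rotate_left(3, 6, k=2)): [8, 3, 6, 0, 1, 9, 5, 4, 7, 2]
After 5 (reverse(7, 9)): [8, 3, 6, 0, 1, 9, 5, 2, 7, 4]
After 6 (rotate_left(5, 7, k=1)): [8, 3, 6, 0, 1, 5, 2, 9, 7, 4]
After 7 (swap(1, 3)): [8, 0, 6, 3, 1, 5, 2, 9, 7, 4]
After 8 (swap(8, 2)): [8, 0, 7, 3, 1, 5, 2, 9, 6, 4]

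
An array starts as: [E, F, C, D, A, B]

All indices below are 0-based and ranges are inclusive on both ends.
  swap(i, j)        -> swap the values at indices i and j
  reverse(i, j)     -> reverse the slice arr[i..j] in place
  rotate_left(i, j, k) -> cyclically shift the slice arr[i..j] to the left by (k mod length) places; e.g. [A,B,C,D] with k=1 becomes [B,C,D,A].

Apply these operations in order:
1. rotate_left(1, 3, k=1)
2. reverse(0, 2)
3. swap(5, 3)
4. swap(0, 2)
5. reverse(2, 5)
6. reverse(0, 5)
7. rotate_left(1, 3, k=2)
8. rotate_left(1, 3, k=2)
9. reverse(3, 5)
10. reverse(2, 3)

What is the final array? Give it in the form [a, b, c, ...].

Answer: [D, A, E, F, C, B]

Derivation:
After 1 (rotate_left(1, 3, k=1)): [E, C, D, F, A, B]
After 2 (reverse(0, 2)): [D, C, E, F, A, B]
After 3 (swap(5, 3)): [D, C, E, B, A, F]
After 4 (swap(0, 2)): [E, C, D, B, A, F]
After 5 (reverse(2, 5)): [E, C, F, A, B, D]
After 6 (reverse(0, 5)): [D, B, A, F, C, E]
After 7 (rotate_left(1, 3, k=2)): [D, F, B, A, C, E]
After 8 (rotate_left(1, 3, k=2)): [D, A, F, B, C, E]
After 9 (reverse(3, 5)): [D, A, F, E, C, B]
After 10 (reverse(2, 3)): [D, A, E, F, C, B]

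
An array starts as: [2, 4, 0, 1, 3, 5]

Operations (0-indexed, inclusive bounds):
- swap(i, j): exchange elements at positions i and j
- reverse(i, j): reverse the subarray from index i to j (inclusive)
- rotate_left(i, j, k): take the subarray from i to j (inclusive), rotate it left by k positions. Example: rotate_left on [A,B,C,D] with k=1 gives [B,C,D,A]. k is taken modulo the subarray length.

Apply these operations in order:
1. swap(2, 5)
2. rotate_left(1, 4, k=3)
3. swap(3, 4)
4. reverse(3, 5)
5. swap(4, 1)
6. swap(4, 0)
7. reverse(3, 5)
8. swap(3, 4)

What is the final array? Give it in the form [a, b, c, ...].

After 1 (swap(2, 5)): [2, 4, 5, 1, 3, 0]
After 2 (rotate_left(1, 4, k=3)): [2, 3, 4, 5, 1, 0]
After 3 (swap(3, 4)): [2, 3, 4, 1, 5, 0]
After 4 (reverse(3, 5)): [2, 3, 4, 0, 5, 1]
After 5 (swap(4, 1)): [2, 5, 4, 0, 3, 1]
After 6 (swap(4, 0)): [3, 5, 4, 0, 2, 1]
After 7 (reverse(3, 5)): [3, 5, 4, 1, 2, 0]
After 8 (swap(3, 4)): [3, 5, 4, 2, 1, 0]

Answer: [3, 5, 4, 2, 1, 0]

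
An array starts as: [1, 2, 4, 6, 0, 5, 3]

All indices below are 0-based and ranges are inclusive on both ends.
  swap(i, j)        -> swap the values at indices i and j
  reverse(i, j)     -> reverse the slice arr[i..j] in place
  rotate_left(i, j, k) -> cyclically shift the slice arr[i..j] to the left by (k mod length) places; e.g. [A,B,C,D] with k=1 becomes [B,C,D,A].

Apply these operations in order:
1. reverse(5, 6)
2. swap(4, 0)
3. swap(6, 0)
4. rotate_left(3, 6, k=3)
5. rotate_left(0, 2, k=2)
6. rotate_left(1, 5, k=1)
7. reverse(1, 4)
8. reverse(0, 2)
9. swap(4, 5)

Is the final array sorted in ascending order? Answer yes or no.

Answer: no

Derivation:
After 1 (reverse(5, 6)): [1, 2, 4, 6, 0, 3, 5]
After 2 (swap(4, 0)): [0, 2, 4, 6, 1, 3, 5]
After 3 (swap(6, 0)): [5, 2, 4, 6, 1, 3, 0]
After 4 (rotate_left(3, 6, k=3)): [5, 2, 4, 0, 6, 1, 3]
After 5 (rotate_left(0, 2, k=2)): [4, 5, 2, 0, 6, 1, 3]
After 6 (rotate_left(1, 5, k=1)): [4, 2, 0, 6, 1, 5, 3]
After 7 (reverse(1, 4)): [4, 1, 6, 0, 2, 5, 3]
After 8 (reverse(0, 2)): [6, 1, 4, 0, 2, 5, 3]
After 9 (swap(4, 5)): [6, 1, 4, 0, 5, 2, 3]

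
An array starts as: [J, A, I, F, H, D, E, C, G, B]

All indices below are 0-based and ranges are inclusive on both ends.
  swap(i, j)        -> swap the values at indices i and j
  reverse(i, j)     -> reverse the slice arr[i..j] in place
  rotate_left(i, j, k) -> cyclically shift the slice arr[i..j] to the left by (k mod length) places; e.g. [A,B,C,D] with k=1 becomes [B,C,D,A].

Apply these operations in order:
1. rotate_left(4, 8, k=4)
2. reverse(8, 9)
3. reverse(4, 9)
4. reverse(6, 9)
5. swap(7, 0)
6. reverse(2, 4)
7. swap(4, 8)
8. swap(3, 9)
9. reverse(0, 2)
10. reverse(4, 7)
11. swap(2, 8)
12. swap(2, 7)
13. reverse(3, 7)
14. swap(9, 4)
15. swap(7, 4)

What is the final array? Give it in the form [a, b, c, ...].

After 1 (rotate_left(4, 8, k=4)): [J, A, I, F, G, H, D, E, C, B]
After 2 (reverse(8, 9)): [J, A, I, F, G, H, D, E, B, C]
After 3 (reverse(4, 9)): [J, A, I, F, C, B, E, D, H, G]
After 4 (reverse(6, 9)): [J, A, I, F, C, B, G, H, D, E]
After 5 (swap(7, 0)): [H, A, I, F, C, B, G, J, D, E]
After 6 (reverse(2, 4)): [H, A, C, F, I, B, G, J, D, E]
After 7 (swap(4, 8)): [H, A, C, F, D, B, G, J, I, E]
After 8 (swap(3, 9)): [H, A, C, E, D, B, G, J, I, F]
After 9 (reverse(0, 2)): [C, A, H, E, D, B, G, J, I, F]
After 10 (reverse(4, 7)): [C, A, H, E, J, G, B, D, I, F]
After 11 (swap(2, 8)): [C, A, I, E, J, G, B, D, H, F]
After 12 (swap(2, 7)): [C, A, D, E, J, G, B, I, H, F]
After 13 (reverse(3, 7)): [C, A, D, I, B, G, J, E, H, F]
After 14 (swap(9, 4)): [C, A, D, I, F, G, J, E, H, B]
After 15 (swap(7, 4)): [C, A, D, I, E, G, J, F, H, B]

Answer: [C, A, D, I, E, G, J, F, H, B]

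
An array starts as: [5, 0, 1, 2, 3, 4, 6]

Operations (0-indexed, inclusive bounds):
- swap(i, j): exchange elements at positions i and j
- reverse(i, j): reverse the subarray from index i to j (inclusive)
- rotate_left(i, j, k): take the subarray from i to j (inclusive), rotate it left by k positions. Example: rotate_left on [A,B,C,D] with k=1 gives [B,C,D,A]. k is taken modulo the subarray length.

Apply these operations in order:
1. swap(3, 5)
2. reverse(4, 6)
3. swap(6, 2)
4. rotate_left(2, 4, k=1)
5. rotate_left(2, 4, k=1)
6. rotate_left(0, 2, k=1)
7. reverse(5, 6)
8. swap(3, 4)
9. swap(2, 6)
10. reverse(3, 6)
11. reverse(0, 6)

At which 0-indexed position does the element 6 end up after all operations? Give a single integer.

Answer: 5

Derivation:
After 1 (swap(3, 5)): [5, 0, 1, 4, 3, 2, 6]
After 2 (reverse(4, 6)): [5, 0, 1, 4, 6, 2, 3]
After 3 (swap(6, 2)): [5, 0, 3, 4, 6, 2, 1]
After 4 (rotate_left(2, 4, k=1)): [5, 0, 4, 6, 3, 2, 1]
After 5 (rotate_left(2, 4, k=1)): [5, 0, 6, 3, 4, 2, 1]
After 6 (rotate_left(0, 2, k=1)): [0, 6, 5, 3, 4, 2, 1]
After 7 (reverse(5, 6)): [0, 6, 5, 3, 4, 1, 2]
After 8 (swap(3, 4)): [0, 6, 5, 4, 3, 1, 2]
After 9 (swap(2, 6)): [0, 6, 2, 4, 3, 1, 5]
After 10 (reverse(3, 6)): [0, 6, 2, 5, 1, 3, 4]
After 11 (reverse(0, 6)): [4, 3, 1, 5, 2, 6, 0]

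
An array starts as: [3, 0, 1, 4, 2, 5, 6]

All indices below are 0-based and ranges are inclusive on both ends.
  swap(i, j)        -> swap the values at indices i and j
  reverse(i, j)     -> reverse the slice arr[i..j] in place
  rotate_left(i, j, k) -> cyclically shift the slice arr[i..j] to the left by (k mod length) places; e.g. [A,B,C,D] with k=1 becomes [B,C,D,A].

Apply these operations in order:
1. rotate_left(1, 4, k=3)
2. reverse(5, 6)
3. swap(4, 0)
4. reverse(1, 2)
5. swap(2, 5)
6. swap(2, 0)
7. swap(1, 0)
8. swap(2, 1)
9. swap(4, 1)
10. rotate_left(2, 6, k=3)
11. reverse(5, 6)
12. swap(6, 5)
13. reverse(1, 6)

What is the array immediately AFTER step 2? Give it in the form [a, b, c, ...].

After 1 (rotate_left(1, 4, k=3)): [3, 2, 0, 1, 4, 5, 6]
After 2 (reverse(5, 6)): [3, 2, 0, 1, 4, 6, 5]

Answer: [3, 2, 0, 1, 4, 6, 5]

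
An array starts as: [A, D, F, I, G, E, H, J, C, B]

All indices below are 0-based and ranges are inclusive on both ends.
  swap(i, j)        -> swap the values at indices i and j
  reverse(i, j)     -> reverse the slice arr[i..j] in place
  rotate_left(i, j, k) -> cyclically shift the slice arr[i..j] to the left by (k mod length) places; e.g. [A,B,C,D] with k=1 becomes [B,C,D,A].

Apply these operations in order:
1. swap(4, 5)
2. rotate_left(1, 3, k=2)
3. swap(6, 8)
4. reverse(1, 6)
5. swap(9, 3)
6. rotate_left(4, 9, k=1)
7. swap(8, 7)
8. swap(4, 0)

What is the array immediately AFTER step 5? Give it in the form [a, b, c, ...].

After 1 (swap(4, 5)): [A, D, F, I, E, G, H, J, C, B]
After 2 (rotate_left(1, 3, k=2)): [A, I, D, F, E, G, H, J, C, B]
After 3 (swap(6, 8)): [A, I, D, F, E, G, C, J, H, B]
After 4 (reverse(1, 6)): [A, C, G, E, F, D, I, J, H, B]
After 5 (swap(9, 3)): [A, C, G, B, F, D, I, J, H, E]

Answer: [A, C, G, B, F, D, I, J, H, E]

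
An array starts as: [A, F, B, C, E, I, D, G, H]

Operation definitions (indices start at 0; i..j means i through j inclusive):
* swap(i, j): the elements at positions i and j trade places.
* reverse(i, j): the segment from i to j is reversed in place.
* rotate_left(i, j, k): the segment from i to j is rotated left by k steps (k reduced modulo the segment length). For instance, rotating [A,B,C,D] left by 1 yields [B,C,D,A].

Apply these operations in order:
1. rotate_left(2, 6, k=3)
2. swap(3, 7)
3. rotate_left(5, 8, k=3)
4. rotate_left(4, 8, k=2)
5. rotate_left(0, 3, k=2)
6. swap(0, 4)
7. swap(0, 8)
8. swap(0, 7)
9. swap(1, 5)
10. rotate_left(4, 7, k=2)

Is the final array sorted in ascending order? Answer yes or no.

After 1 (rotate_left(2, 6, k=3)): [A, F, I, D, B, C, E, G, H]
After 2 (swap(3, 7)): [A, F, I, G, B, C, E, D, H]
After 3 (rotate_left(5, 8, k=3)): [A, F, I, G, B, H, C, E, D]
After 4 (rotate_left(4, 8, k=2)): [A, F, I, G, C, E, D, B, H]
After 5 (rotate_left(0, 3, k=2)): [I, G, A, F, C, E, D, B, H]
After 6 (swap(0, 4)): [C, G, A, F, I, E, D, B, H]
After 7 (swap(0, 8)): [H, G, A, F, I, E, D, B, C]
After 8 (swap(0, 7)): [B, G, A, F, I, E, D, H, C]
After 9 (swap(1, 5)): [B, E, A, F, I, G, D, H, C]
After 10 (rotate_left(4, 7, k=2)): [B, E, A, F, D, H, I, G, C]

Answer: no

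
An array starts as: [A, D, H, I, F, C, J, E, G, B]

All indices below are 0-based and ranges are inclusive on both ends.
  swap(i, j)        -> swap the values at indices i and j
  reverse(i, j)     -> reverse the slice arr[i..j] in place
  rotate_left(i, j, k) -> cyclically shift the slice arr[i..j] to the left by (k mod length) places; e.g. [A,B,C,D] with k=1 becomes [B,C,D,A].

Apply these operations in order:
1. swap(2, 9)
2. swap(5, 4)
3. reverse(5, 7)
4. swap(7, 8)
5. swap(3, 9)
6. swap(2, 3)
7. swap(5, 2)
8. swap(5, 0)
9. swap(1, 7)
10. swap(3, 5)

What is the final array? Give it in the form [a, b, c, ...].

After 1 (swap(2, 9)): [A, D, B, I, F, C, J, E, G, H]
After 2 (swap(5, 4)): [A, D, B, I, C, F, J, E, G, H]
After 3 (reverse(5, 7)): [A, D, B, I, C, E, J, F, G, H]
After 4 (swap(7, 8)): [A, D, B, I, C, E, J, G, F, H]
After 5 (swap(3, 9)): [A, D, B, H, C, E, J, G, F, I]
After 6 (swap(2, 3)): [A, D, H, B, C, E, J, G, F, I]
After 7 (swap(5, 2)): [A, D, E, B, C, H, J, G, F, I]
After 8 (swap(5, 0)): [H, D, E, B, C, A, J, G, F, I]
After 9 (swap(1, 7)): [H, G, E, B, C, A, J, D, F, I]
After 10 (swap(3, 5)): [H, G, E, A, C, B, J, D, F, I]

Answer: [H, G, E, A, C, B, J, D, F, I]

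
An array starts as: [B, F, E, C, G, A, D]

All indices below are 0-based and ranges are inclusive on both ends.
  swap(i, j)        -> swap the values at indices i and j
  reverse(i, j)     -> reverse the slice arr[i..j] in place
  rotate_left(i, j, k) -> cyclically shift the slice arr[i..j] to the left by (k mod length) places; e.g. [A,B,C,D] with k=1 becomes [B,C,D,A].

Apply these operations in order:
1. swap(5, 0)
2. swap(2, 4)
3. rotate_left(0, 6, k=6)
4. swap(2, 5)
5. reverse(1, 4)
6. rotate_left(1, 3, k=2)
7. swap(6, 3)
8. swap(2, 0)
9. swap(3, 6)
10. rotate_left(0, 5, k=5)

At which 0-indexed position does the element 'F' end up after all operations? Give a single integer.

Answer: 0

Derivation:
After 1 (swap(5, 0)): [A, F, E, C, G, B, D]
After 2 (swap(2, 4)): [A, F, G, C, E, B, D]
After 3 (rotate_left(0, 6, k=6)): [D, A, F, G, C, E, B]
After 4 (swap(2, 5)): [D, A, E, G, C, F, B]
After 5 (reverse(1, 4)): [D, C, G, E, A, F, B]
After 6 (rotate_left(1, 3, k=2)): [D, E, C, G, A, F, B]
After 7 (swap(6, 3)): [D, E, C, B, A, F, G]
After 8 (swap(2, 0)): [C, E, D, B, A, F, G]
After 9 (swap(3, 6)): [C, E, D, G, A, F, B]
After 10 (rotate_left(0, 5, k=5)): [F, C, E, D, G, A, B]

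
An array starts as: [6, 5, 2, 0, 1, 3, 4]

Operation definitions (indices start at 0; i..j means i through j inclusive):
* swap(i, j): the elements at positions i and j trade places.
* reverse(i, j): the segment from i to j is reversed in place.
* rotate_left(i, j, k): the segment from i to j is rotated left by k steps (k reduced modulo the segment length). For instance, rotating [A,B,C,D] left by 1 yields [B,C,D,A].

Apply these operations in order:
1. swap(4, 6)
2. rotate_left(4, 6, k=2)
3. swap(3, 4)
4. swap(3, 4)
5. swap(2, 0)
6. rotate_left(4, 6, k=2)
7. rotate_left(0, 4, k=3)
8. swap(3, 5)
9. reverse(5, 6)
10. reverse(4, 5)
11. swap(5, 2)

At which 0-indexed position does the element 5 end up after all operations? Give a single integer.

Answer: 6

Derivation:
After 1 (swap(4, 6)): [6, 5, 2, 0, 4, 3, 1]
After 2 (rotate_left(4, 6, k=2)): [6, 5, 2, 0, 1, 4, 3]
After 3 (swap(3, 4)): [6, 5, 2, 1, 0, 4, 3]
After 4 (swap(3, 4)): [6, 5, 2, 0, 1, 4, 3]
After 5 (swap(2, 0)): [2, 5, 6, 0, 1, 4, 3]
After 6 (rotate_left(4, 6, k=2)): [2, 5, 6, 0, 3, 1, 4]
After 7 (rotate_left(0, 4, k=3)): [0, 3, 2, 5, 6, 1, 4]
After 8 (swap(3, 5)): [0, 3, 2, 1, 6, 5, 4]
After 9 (reverse(5, 6)): [0, 3, 2, 1, 6, 4, 5]
After 10 (reverse(4, 5)): [0, 3, 2, 1, 4, 6, 5]
After 11 (swap(5, 2)): [0, 3, 6, 1, 4, 2, 5]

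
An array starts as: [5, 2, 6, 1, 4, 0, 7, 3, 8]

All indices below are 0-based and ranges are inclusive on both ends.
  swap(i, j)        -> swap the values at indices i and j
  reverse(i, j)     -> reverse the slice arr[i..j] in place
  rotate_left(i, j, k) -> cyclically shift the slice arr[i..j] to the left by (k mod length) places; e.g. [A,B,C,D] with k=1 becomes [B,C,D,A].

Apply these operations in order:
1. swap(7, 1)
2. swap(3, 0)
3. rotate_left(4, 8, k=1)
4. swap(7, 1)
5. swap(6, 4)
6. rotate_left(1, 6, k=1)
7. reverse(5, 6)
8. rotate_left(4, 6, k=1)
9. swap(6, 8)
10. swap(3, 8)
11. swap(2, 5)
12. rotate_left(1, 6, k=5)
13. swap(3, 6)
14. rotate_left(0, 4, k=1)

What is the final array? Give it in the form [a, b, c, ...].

Answer: [4, 6, 5, 7, 1, 8, 0, 3, 2]

Derivation:
After 1 (swap(7, 1)): [5, 3, 6, 1, 4, 0, 7, 2, 8]
After 2 (swap(3, 0)): [1, 3, 6, 5, 4, 0, 7, 2, 8]
After 3 (rotate_left(4, 8, k=1)): [1, 3, 6, 5, 0, 7, 2, 8, 4]
After 4 (swap(7, 1)): [1, 8, 6, 5, 0, 7, 2, 3, 4]
After 5 (swap(6, 4)): [1, 8, 6, 5, 2, 7, 0, 3, 4]
After 6 (rotate_left(1, 6, k=1)): [1, 6, 5, 2, 7, 0, 8, 3, 4]
After 7 (reverse(5, 6)): [1, 6, 5, 2, 7, 8, 0, 3, 4]
After 8 (rotate_left(4, 6, k=1)): [1, 6, 5, 2, 8, 0, 7, 3, 4]
After 9 (swap(6, 8)): [1, 6, 5, 2, 8, 0, 4, 3, 7]
After 10 (swap(3, 8)): [1, 6, 5, 7, 8, 0, 4, 3, 2]
After 11 (swap(2, 5)): [1, 6, 0, 7, 8, 5, 4, 3, 2]
After 12 (rotate_left(1, 6, k=5)): [1, 4, 6, 0, 7, 8, 5, 3, 2]
After 13 (swap(3, 6)): [1, 4, 6, 5, 7, 8, 0, 3, 2]
After 14 (rotate_left(0, 4, k=1)): [4, 6, 5, 7, 1, 8, 0, 3, 2]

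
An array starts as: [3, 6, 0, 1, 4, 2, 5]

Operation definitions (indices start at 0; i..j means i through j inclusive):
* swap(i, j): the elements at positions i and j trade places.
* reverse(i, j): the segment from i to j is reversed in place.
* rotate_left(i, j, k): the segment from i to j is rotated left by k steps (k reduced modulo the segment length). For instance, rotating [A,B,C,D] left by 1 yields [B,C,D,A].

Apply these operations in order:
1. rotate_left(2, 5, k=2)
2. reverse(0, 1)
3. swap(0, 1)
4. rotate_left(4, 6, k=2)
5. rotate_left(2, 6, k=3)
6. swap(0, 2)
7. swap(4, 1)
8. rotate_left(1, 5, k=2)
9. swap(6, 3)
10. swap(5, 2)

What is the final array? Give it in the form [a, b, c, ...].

Answer: [0, 1, 3, 5, 4, 6, 2]

Derivation:
After 1 (rotate_left(2, 5, k=2)): [3, 6, 4, 2, 0, 1, 5]
After 2 (reverse(0, 1)): [6, 3, 4, 2, 0, 1, 5]
After 3 (swap(0, 1)): [3, 6, 4, 2, 0, 1, 5]
After 4 (rotate_left(4, 6, k=2)): [3, 6, 4, 2, 5, 0, 1]
After 5 (rotate_left(2, 6, k=3)): [3, 6, 0, 1, 4, 2, 5]
After 6 (swap(0, 2)): [0, 6, 3, 1, 4, 2, 5]
After 7 (swap(4, 1)): [0, 4, 3, 1, 6, 2, 5]
After 8 (rotate_left(1, 5, k=2)): [0, 1, 6, 2, 4, 3, 5]
After 9 (swap(6, 3)): [0, 1, 6, 5, 4, 3, 2]
After 10 (swap(5, 2)): [0, 1, 3, 5, 4, 6, 2]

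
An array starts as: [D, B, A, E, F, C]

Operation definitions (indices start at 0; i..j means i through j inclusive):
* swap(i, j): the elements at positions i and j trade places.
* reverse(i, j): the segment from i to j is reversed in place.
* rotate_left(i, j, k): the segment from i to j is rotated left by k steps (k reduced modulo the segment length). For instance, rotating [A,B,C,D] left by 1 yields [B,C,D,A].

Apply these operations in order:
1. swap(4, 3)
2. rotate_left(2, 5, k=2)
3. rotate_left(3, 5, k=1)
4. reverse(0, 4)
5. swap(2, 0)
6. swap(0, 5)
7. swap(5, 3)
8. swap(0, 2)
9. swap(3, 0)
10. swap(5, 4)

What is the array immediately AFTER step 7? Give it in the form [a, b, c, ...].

Answer: [C, A, F, E, D, B]

Derivation:
After 1 (swap(4, 3)): [D, B, A, F, E, C]
After 2 (rotate_left(2, 5, k=2)): [D, B, E, C, A, F]
After 3 (rotate_left(3, 5, k=1)): [D, B, E, A, F, C]
After 4 (reverse(0, 4)): [F, A, E, B, D, C]
After 5 (swap(2, 0)): [E, A, F, B, D, C]
After 6 (swap(0, 5)): [C, A, F, B, D, E]
After 7 (swap(5, 3)): [C, A, F, E, D, B]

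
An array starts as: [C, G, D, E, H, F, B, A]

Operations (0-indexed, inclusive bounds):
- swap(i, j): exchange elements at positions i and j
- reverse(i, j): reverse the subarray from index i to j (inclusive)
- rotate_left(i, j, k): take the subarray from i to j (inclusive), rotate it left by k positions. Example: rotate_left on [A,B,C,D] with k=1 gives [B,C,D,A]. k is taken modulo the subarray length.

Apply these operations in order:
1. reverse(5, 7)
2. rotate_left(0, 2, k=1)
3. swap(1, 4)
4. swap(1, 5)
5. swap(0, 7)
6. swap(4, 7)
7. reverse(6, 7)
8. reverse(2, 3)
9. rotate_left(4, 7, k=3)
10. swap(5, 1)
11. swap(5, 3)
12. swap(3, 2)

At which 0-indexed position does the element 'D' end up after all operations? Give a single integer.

After 1 (reverse(5, 7)): [C, G, D, E, H, A, B, F]
After 2 (rotate_left(0, 2, k=1)): [G, D, C, E, H, A, B, F]
After 3 (swap(1, 4)): [G, H, C, E, D, A, B, F]
After 4 (swap(1, 5)): [G, A, C, E, D, H, B, F]
After 5 (swap(0, 7)): [F, A, C, E, D, H, B, G]
After 6 (swap(4, 7)): [F, A, C, E, G, H, B, D]
After 7 (reverse(6, 7)): [F, A, C, E, G, H, D, B]
After 8 (reverse(2, 3)): [F, A, E, C, G, H, D, B]
After 9 (rotate_left(4, 7, k=3)): [F, A, E, C, B, G, H, D]
After 10 (swap(5, 1)): [F, G, E, C, B, A, H, D]
After 11 (swap(5, 3)): [F, G, E, A, B, C, H, D]
After 12 (swap(3, 2)): [F, G, A, E, B, C, H, D]

Answer: 7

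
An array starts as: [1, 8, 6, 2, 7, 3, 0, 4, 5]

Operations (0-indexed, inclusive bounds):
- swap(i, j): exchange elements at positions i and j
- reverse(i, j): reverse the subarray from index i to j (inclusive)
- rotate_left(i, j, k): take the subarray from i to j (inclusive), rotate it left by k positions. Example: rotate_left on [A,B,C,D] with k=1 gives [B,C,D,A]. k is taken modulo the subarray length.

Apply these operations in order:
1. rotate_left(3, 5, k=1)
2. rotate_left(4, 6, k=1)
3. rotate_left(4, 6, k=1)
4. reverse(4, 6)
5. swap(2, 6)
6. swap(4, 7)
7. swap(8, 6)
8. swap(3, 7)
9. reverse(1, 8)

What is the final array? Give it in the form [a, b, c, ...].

Answer: [1, 6, 7, 5, 3, 4, 2, 0, 8]

Derivation:
After 1 (rotate_left(3, 5, k=1)): [1, 8, 6, 7, 3, 2, 0, 4, 5]
After 2 (rotate_left(4, 6, k=1)): [1, 8, 6, 7, 2, 0, 3, 4, 5]
After 3 (rotate_left(4, 6, k=1)): [1, 8, 6, 7, 0, 3, 2, 4, 5]
After 4 (reverse(4, 6)): [1, 8, 6, 7, 2, 3, 0, 4, 5]
After 5 (swap(2, 6)): [1, 8, 0, 7, 2, 3, 6, 4, 5]
After 6 (swap(4, 7)): [1, 8, 0, 7, 4, 3, 6, 2, 5]
After 7 (swap(8, 6)): [1, 8, 0, 7, 4, 3, 5, 2, 6]
After 8 (swap(3, 7)): [1, 8, 0, 2, 4, 3, 5, 7, 6]
After 9 (reverse(1, 8)): [1, 6, 7, 5, 3, 4, 2, 0, 8]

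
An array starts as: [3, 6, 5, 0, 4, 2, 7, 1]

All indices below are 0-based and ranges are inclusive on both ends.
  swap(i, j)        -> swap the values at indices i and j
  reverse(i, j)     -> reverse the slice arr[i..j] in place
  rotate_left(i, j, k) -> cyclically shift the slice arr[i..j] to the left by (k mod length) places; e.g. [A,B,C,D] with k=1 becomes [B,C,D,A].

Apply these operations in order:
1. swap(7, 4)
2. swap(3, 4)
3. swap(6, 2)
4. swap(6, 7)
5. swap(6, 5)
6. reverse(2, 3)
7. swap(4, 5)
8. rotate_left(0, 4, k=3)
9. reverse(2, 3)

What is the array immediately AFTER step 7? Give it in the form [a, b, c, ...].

Answer: [3, 6, 1, 7, 4, 0, 2, 5]

Derivation:
After 1 (swap(7, 4)): [3, 6, 5, 0, 1, 2, 7, 4]
After 2 (swap(3, 4)): [3, 6, 5, 1, 0, 2, 7, 4]
After 3 (swap(6, 2)): [3, 6, 7, 1, 0, 2, 5, 4]
After 4 (swap(6, 7)): [3, 6, 7, 1, 0, 2, 4, 5]
After 5 (swap(6, 5)): [3, 6, 7, 1, 0, 4, 2, 5]
After 6 (reverse(2, 3)): [3, 6, 1, 7, 0, 4, 2, 5]
After 7 (swap(4, 5)): [3, 6, 1, 7, 4, 0, 2, 5]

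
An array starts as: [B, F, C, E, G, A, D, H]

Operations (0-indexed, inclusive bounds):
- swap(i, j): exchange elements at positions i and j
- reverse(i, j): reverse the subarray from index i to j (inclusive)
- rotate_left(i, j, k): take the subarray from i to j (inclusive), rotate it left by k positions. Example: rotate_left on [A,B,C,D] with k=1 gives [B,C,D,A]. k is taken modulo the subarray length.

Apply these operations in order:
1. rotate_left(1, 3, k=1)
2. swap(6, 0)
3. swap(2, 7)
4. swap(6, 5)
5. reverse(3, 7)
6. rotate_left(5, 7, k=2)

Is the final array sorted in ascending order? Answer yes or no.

Answer: no

Derivation:
After 1 (rotate_left(1, 3, k=1)): [B, C, E, F, G, A, D, H]
After 2 (swap(6, 0)): [D, C, E, F, G, A, B, H]
After 3 (swap(2, 7)): [D, C, H, F, G, A, B, E]
After 4 (swap(6, 5)): [D, C, H, F, G, B, A, E]
After 5 (reverse(3, 7)): [D, C, H, E, A, B, G, F]
After 6 (rotate_left(5, 7, k=2)): [D, C, H, E, A, F, B, G]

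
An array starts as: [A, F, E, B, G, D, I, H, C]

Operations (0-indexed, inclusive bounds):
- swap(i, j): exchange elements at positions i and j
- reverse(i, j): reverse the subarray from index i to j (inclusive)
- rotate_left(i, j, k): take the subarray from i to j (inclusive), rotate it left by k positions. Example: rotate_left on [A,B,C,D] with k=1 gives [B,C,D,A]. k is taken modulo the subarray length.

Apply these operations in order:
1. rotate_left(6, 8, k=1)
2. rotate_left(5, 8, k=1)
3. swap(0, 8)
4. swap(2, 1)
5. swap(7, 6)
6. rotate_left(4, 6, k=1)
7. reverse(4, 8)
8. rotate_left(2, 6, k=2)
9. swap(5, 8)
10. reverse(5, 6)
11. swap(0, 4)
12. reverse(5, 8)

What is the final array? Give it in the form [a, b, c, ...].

Answer: [G, E, A, C, D, F, I, H, B]

Derivation:
After 1 (rotate_left(6, 8, k=1)): [A, F, E, B, G, D, H, C, I]
After 2 (rotate_left(5, 8, k=1)): [A, F, E, B, G, H, C, I, D]
After 3 (swap(0, 8)): [D, F, E, B, G, H, C, I, A]
After 4 (swap(2, 1)): [D, E, F, B, G, H, C, I, A]
After 5 (swap(7, 6)): [D, E, F, B, G, H, I, C, A]
After 6 (rotate_left(4, 6, k=1)): [D, E, F, B, H, I, G, C, A]
After 7 (reverse(4, 8)): [D, E, F, B, A, C, G, I, H]
After 8 (rotate_left(2, 6, k=2)): [D, E, A, C, G, F, B, I, H]
After 9 (swap(5, 8)): [D, E, A, C, G, H, B, I, F]
After 10 (reverse(5, 6)): [D, E, A, C, G, B, H, I, F]
After 11 (swap(0, 4)): [G, E, A, C, D, B, H, I, F]
After 12 (reverse(5, 8)): [G, E, A, C, D, F, I, H, B]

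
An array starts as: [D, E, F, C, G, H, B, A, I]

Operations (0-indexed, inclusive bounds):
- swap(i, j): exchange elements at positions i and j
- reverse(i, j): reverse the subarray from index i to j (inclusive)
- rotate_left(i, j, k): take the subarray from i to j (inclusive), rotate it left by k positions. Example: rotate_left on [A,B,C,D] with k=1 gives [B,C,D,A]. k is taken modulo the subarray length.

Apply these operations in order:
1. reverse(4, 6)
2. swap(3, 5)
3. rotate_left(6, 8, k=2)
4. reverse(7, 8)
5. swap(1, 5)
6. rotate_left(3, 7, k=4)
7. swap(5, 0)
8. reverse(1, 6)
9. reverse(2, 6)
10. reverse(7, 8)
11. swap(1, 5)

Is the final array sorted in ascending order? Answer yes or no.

After 1 (reverse(4, 6)): [D, E, F, C, B, H, G, A, I]
After 2 (swap(3, 5)): [D, E, F, H, B, C, G, A, I]
After 3 (rotate_left(6, 8, k=2)): [D, E, F, H, B, C, I, G, A]
After 4 (reverse(7, 8)): [D, E, F, H, B, C, I, A, G]
After 5 (swap(1, 5)): [D, C, F, H, B, E, I, A, G]
After 6 (rotate_left(3, 7, k=4)): [D, C, F, A, H, B, E, I, G]
After 7 (swap(5, 0)): [B, C, F, A, H, D, E, I, G]
After 8 (reverse(1, 6)): [B, E, D, H, A, F, C, I, G]
After 9 (reverse(2, 6)): [B, E, C, F, A, H, D, I, G]
After 10 (reverse(7, 8)): [B, E, C, F, A, H, D, G, I]
After 11 (swap(1, 5)): [B, H, C, F, A, E, D, G, I]

Answer: no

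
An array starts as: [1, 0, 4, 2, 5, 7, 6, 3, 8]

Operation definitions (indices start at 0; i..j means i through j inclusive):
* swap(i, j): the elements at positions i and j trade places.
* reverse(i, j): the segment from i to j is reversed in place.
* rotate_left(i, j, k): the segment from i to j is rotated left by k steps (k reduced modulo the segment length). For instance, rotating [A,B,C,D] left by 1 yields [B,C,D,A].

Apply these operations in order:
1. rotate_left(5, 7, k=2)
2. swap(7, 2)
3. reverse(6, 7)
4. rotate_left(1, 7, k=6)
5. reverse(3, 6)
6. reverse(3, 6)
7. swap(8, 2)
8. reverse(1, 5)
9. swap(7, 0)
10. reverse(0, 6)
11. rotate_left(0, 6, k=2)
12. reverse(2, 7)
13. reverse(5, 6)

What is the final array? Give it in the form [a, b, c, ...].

After 1 (rotate_left(5, 7, k=2)): [1, 0, 4, 2, 5, 3, 7, 6, 8]
After 2 (swap(7, 2)): [1, 0, 6, 2, 5, 3, 7, 4, 8]
After 3 (reverse(6, 7)): [1, 0, 6, 2, 5, 3, 4, 7, 8]
After 4 (rotate_left(1, 7, k=6)): [1, 7, 0, 6, 2, 5, 3, 4, 8]
After 5 (reverse(3, 6)): [1, 7, 0, 3, 5, 2, 6, 4, 8]
After 6 (reverse(3, 6)): [1, 7, 0, 6, 2, 5, 3, 4, 8]
After 7 (swap(8, 2)): [1, 7, 8, 6, 2, 5, 3, 4, 0]
After 8 (reverse(1, 5)): [1, 5, 2, 6, 8, 7, 3, 4, 0]
After 9 (swap(7, 0)): [4, 5, 2, 6, 8, 7, 3, 1, 0]
After 10 (reverse(0, 6)): [3, 7, 8, 6, 2, 5, 4, 1, 0]
After 11 (rotate_left(0, 6, k=2)): [8, 6, 2, 5, 4, 3, 7, 1, 0]
After 12 (reverse(2, 7)): [8, 6, 1, 7, 3, 4, 5, 2, 0]
After 13 (reverse(5, 6)): [8, 6, 1, 7, 3, 5, 4, 2, 0]

Answer: [8, 6, 1, 7, 3, 5, 4, 2, 0]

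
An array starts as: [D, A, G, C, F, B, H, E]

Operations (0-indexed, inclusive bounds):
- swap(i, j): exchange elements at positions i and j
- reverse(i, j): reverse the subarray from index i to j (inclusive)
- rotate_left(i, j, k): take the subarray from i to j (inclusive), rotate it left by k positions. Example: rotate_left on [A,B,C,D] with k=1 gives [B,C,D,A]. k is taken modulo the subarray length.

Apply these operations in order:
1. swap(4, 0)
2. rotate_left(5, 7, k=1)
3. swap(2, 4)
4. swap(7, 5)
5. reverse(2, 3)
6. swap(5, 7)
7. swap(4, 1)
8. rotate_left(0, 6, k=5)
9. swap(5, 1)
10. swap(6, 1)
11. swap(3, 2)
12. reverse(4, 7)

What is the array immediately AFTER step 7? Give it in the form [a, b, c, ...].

After 1 (swap(4, 0)): [F, A, G, C, D, B, H, E]
After 2 (rotate_left(5, 7, k=1)): [F, A, G, C, D, H, E, B]
After 3 (swap(2, 4)): [F, A, D, C, G, H, E, B]
After 4 (swap(7, 5)): [F, A, D, C, G, B, E, H]
After 5 (reverse(2, 3)): [F, A, C, D, G, B, E, H]
After 6 (swap(5, 7)): [F, A, C, D, G, H, E, B]
After 7 (swap(4, 1)): [F, G, C, D, A, H, E, B]

Answer: [F, G, C, D, A, H, E, B]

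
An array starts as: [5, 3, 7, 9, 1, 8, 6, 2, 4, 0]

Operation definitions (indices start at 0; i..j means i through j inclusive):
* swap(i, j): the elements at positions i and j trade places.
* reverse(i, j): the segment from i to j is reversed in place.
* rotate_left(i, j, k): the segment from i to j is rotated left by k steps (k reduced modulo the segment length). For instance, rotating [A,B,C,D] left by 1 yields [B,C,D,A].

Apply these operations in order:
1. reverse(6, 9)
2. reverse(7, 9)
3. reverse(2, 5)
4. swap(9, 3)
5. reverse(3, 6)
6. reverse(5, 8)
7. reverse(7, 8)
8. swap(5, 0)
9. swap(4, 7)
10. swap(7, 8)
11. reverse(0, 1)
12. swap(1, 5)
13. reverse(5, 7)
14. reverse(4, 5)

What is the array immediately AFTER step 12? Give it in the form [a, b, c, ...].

After 1 (reverse(6, 9)): [5, 3, 7, 9, 1, 8, 0, 4, 2, 6]
After 2 (reverse(7, 9)): [5, 3, 7, 9, 1, 8, 0, 6, 2, 4]
After 3 (reverse(2, 5)): [5, 3, 8, 1, 9, 7, 0, 6, 2, 4]
After 4 (swap(9, 3)): [5, 3, 8, 4, 9, 7, 0, 6, 2, 1]
After 5 (reverse(3, 6)): [5, 3, 8, 0, 7, 9, 4, 6, 2, 1]
After 6 (reverse(5, 8)): [5, 3, 8, 0, 7, 2, 6, 4, 9, 1]
After 7 (reverse(7, 8)): [5, 3, 8, 0, 7, 2, 6, 9, 4, 1]
After 8 (swap(5, 0)): [2, 3, 8, 0, 7, 5, 6, 9, 4, 1]
After 9 (swap(4, 7)): [2, 3, 8, 0, 9, 5, 6, 7, 4, 1]
After 10 (swap(7, 8)): [2, 3, 8, 0, 9, 5, 6, 4, 7, 1]
After 11 (reverse(0, 1)): [3, 2, 8, 0, 9, 5, 6, 4, 7, 1]
After 12 (swap(1, 5)): [3, 5, 8, 0, 9, 2, 6, 4, 7, 1]

Answer: [3, 5, 8, 0, 9, 2, 6, 4, 7, 1]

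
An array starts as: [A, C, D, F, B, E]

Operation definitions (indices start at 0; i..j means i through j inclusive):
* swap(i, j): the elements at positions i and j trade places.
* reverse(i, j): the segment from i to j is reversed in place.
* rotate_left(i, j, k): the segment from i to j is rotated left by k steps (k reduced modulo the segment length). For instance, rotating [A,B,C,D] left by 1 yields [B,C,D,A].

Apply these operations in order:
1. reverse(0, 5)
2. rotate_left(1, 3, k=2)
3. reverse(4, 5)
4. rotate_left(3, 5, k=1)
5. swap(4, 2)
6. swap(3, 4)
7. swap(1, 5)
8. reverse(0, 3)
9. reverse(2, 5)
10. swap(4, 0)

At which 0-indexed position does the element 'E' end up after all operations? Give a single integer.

After 1 (reverse(0, 5)): [E, B, F, D, C, A]
After 2 (rotate_left(1, 3, k=2)): [E, D, B, F, C, A]
After 3 (reverse(4, 5)): [E, D, B, F, A, C]
After 4 (rotate_left(3, 5, k=1)): [E, D, B, A, C, F]
After 5 (swap(4, 2)): [E, D, C, A, B, F]
After 6 (swap(3, 4)): [E, D, C, B, A, F]
After 7 (swap(1, 5)): [E, F, C, B, A, D]
After 8 (reverse(0, 3)): [B, C, F, E, A, D]
After 9 (reverse(2, 5)): [B, C, D, A, E, F]
After 10 (swap(4, 0)): [E, C, D, A, B, F]

Answer: 0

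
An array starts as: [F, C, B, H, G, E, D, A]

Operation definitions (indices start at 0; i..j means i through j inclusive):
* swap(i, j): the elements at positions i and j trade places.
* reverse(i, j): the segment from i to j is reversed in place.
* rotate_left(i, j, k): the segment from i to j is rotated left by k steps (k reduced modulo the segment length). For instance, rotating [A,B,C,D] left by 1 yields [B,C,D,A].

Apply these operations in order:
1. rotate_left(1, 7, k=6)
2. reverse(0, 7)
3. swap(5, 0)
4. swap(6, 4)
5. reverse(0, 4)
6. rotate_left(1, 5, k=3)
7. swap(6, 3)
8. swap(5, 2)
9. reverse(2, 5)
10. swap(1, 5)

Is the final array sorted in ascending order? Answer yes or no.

Answer: no

Derivation:
After 1 (rotate_left(1, 7, k=6)): [F, A, C, B, H, G, E, D]
After 2 (reverse(0, 7)): [D, E, G, H, B, C, A, F]
After 3 (swap(5, 0)): [C, E, G, H, B, D, A, F]
After 4 (swap(6, 4)): [C, E, G, H, A, D, B, F]
After 5 (reverse(0, 4)): [A, H, G, E, C, D, B, F]
After 6 (rotate_left(1, 5, k=3)): [A, C, D, H, G, E, B, F]
After 7 (swap(6, 3)): [A, C, D, B, G, E, H, F]
After 8 (swap(5, 2)): [A, C, E, B, G, D, H, F]
After 9 (reverse(2, 5)): [A, C, D, G, B, E, H, F]
After 10 (swap(1, 5)): [A, E, D, G, B, C, H, F]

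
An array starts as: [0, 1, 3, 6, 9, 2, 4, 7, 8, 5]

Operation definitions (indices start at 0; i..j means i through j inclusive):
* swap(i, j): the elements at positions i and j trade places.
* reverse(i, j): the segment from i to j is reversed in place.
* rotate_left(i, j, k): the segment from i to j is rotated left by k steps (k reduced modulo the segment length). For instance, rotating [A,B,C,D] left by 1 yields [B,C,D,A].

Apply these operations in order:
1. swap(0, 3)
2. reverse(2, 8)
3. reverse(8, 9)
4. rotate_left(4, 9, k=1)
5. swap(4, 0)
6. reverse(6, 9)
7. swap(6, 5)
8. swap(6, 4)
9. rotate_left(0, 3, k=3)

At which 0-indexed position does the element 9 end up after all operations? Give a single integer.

Answer: 4

Derivation:
After 1 (swap(0, 3)): [6, 1, 3, 0, 9, 2, 4, 7, 8, 5]
After 2 (reverse(2, 8)): [6, 1, 8, 7, 4, 2, 9, 0, 3, 5]
After 3 (reverse(8, 9)): [6, 1, 8, 7, 4, 2, 9, 0, 5, 3]
After 4 (rotate_left(4, 9, k=1)): [6, 1, 8, 7, 2, 9, 0, 5, 3, 4]
After 5 (swap(4, 0)): [2, 1, 8, 7, 6, 9, 0, 5, 3, 4]
After 6 (reverse(6, 9)): [2, 1, 8, 7, 6, 9, 4, 3, 5, 0]
After 7 (swap(6, 5)): [2, 1, 8, 7, 6, 4, 9, 3, 5, 0]
After 8 (swap(6, 4)): [2, 1, 8, 7, 9, 4, 6, 3, 5, 0]
After 9 (rotate_left(0, 3, k=3)): [7, 2, 1, 8, 9, 4, 6, 3, 5, 0]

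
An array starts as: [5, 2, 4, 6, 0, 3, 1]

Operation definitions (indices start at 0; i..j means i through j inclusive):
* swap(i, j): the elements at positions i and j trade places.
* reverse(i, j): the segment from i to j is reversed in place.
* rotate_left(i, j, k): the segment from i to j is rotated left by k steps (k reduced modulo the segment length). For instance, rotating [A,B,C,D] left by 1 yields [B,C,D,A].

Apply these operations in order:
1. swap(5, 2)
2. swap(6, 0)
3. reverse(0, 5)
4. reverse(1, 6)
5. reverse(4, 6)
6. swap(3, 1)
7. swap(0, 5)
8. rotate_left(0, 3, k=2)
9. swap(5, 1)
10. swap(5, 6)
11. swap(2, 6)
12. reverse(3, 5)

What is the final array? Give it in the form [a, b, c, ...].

Answer: [1, 4, 5, 3, 0, 2, 6]

Derivation:
After 1 (swap(5, 2)): [5, 2, 3, 6, 0, 4, 1]
After 2 (swap(6, 0)): [1, 2, 3, 6, 0, 4, 5]
After 3 (reverse(0, 5)): [4, 0, 6, 3, 2, 1, 5]
After 4 (reverse(1, 6)): [4, 5, 1, 2, 3, 6, 0]
After 5 (reverse(4, 6)): [4, 5, 1, 2, 0, 6, 3]
After 6 (swap(3, 1)): [4, 2, 1, 5, 0, 6, 3]
After 7 (swap(0, 5)): [6, 2, 1, 5, 0, 4, 3]
After 8 (rotate_left(0, 3, k=2)): [1, 5, 6, 2, 0, 4, 3]
After 9 (swap(5, 1)): [1, 4, 6, 2, 0, 5, 3]
After 10 (swap(5, 6)): [1, 4, 6, 2, 0, 3, 5]
After 11 (swap(2, 6)): [1, 4, 5, 2, 0, 3, 6]
After 12 (reverse(3, 5)): [1, 4, 5, 3, 0, 2, 6]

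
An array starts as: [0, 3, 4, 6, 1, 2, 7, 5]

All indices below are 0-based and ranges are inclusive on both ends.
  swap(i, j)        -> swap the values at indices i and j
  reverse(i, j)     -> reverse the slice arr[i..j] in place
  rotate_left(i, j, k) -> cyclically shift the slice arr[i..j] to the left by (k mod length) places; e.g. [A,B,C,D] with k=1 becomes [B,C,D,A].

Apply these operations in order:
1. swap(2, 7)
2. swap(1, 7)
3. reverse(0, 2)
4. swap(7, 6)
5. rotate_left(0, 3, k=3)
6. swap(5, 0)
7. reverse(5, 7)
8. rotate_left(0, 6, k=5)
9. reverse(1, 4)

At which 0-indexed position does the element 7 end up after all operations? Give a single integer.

After 1 (swap(2, 7)): [0, 3, 5, 6, 1, 2, 7, 4]
After 2 (swap(1, 7)): [0, 4, 5, 6, 1, 2, 7, 3]
After 3 (reverse(0, 2)): [5, 4, 0, 6, 1, 2, 7, 3]
After 4 (swap(7, 6)): [5, 4, 0, 6, 1, 2, 3, 7]
After 5 (rotate_left(0, 3, k=3)): [6, 5, 4, 0, 1, 2, 3, 7]
After 6 (swap(5, 0)): [2, 5, 4, 0, 1, 6, 3, 7]
After 7 (reverse(5, 7)): [2, 5, 4, 0, 1, 7, 3, 6]
After 8 (rotate_left(0, 6, k=5)): [7, 3, 2, 5, 4, 0, 1, 6]
After 9 (reverse(1, 4)): [7, 4, 5, 2, 3, 0, 1, 6]

Answer: 0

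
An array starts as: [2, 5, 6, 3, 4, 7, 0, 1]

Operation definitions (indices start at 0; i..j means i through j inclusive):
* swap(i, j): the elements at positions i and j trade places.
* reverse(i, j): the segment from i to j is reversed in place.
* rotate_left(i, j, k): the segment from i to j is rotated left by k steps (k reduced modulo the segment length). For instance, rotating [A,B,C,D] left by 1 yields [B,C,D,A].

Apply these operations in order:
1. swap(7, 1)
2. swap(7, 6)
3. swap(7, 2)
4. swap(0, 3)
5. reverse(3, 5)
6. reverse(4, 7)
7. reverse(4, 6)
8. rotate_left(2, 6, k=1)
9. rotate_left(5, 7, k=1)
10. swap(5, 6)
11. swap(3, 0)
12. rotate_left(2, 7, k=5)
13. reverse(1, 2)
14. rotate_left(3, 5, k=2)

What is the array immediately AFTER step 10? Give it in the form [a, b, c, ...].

After 1 (swap(7, 1)): [2, 1, 6, 3, 4, 7, 0, 5]
After 2 (swap(7, 6)): [2, 1, 6, 3, 4, 7, 5, 0]
After 3 (swap(7, 2)): [2, 1, 0, 3, 4, 7, 5, 6]
After 4 (swap(0, 3)): [3, 1, 0, 2, 4, 7, 5, 6]
After 5 (reverse(3, 5)): [3, 1, 0, 7, 4, 2, 5, 6]
After 6 (reverse(4, 7)): [3, 1, 0, 7, 6, 5, 2, 4]
After 7 (reverse(4, 6)): [3, 1, 0, 7, 2, 5, 6, 4]
After 8 (rotate_left(2, 6, k=1)): [3, 1, 7, 2, 5, 6, 0, 4]
After 9 (rotate_left(5, 7, k=1)): [3, 1, 7, 2, 5, 0, 4, 6]
After 10 (swap(5, 6)): [3, 1, 7, 2, 5, 4, 0, 6]

Answer: [3, 1, 7, 2, 5, 4, 0, 6]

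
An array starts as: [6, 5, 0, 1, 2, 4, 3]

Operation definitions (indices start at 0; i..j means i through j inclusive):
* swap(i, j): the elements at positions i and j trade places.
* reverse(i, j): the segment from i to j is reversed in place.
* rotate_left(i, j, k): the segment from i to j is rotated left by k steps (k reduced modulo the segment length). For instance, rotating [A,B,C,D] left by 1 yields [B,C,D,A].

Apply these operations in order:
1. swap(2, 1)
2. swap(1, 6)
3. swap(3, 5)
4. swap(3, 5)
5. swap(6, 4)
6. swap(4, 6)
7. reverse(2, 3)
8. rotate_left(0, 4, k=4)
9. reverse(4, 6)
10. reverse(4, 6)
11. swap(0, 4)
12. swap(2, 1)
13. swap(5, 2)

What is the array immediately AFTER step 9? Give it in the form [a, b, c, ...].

Answer: [2, 6, 3, 1, 0, 4, 5]

Derivation:
After 1 (swap(2, 1)): [6, 0, 5, 1, 2, 4, 3]
After 2 (swap(1, 6)): [6, 3, 5, 1, 2, 4, 0]
After 3 (swap(3, 5)): [6, 3, 5, 4, 2, 1, 0]
After 4 (swap(3, 5)): [6, 3, 5, 1, 2, 4, 0]
After 5 (swap(6, 4)): [6, 3, 5, 1, 0, 4, 2]
After 6 (swap(4, 6)): [6, 3, 5, 1, 2, 4, 0]
After 7 (reverse(2, 3)): [6, 3, 1, 5, 2, 4, 0]
After 8 (rotate_left(0, 4, k=4)): [2, 6, 3, 1, 5, 4, 0]
After 9 (reverse(4, 6)): [2, 6, 3, 1, 0, 4, 5]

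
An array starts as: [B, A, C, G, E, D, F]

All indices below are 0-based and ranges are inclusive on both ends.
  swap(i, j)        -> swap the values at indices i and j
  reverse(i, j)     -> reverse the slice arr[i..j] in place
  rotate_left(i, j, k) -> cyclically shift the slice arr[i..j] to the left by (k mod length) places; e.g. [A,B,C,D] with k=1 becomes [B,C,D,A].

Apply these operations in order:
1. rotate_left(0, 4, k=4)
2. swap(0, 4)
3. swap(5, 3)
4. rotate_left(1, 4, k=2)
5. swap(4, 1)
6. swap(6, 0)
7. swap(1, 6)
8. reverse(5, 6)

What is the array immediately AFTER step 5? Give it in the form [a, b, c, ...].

Answer: [G, A, E, B, D, C, F]

Derivation:
After 1 (rotate_left(0, 4, k=4)): [E, B, A, C, G, D, F]
After 2 (swap(0, 4)): [G, B, A, C, E, D, F]
After 3 (swap(5, 3)): [G, B, A, D, E, C, F]
After 4 (rotate_left(1, 4, k=2)): [G, D, E, B, A, C, F]
After 5 (swap(4, 1)): [G, A, E, B, D, C, F]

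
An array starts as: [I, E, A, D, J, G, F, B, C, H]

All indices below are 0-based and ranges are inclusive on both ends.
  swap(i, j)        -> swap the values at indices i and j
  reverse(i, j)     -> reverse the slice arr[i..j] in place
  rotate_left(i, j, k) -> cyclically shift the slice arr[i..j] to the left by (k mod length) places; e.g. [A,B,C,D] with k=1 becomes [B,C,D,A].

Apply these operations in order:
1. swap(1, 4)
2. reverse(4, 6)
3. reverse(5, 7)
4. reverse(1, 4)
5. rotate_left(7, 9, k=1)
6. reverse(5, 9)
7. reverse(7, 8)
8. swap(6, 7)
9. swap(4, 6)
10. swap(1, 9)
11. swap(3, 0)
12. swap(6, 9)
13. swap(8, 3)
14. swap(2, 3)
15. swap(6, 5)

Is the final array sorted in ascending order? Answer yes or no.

After 1 (swap(1, 4)): [I, J, A, D, E, G, F, B, C, H]
After 2 (reverse(4, 6)): [I, J, A, D, F, G, E, B, C, H]
After 3 (reverse(5, 7)): [I, J, A, D, F, B, E, G, C, H]
After 4 (reverse(1, 4)): [I, F, D, A, J, B, E, G, C, H]
After 5 (rotate_left(7, 9, k=1)): [I, F, D, A, J, B, E, C, H, G]
After 6 (reverse(5, 9)): [I, F, D, A, J, G, H, C, E, B]
After 7 (reverse(7, 8)): [I, F, D, A, J, G, H, E, C, B]
After 8 (swap(6, 7)): [I, F, D, A, J, G, E, H, C, B]
After 9 (swap(4, 6)): [I, F, D, A, E, G, J, H, C, B]
After 10 (swap(1, 9)): [I, B, D, A, E, G, J, H, C, F]
After 11 (swap(3, 0)): [A, B, D, I, E, G, J, H, C, F]
After 12 (swap(6, 9)): [A, B, D, I, E, G, F, H, C, J]
After 13 (swap(8, 3)): [A, B, D, C, E, G, F, H, I, J]
After 14 (swap(2, 3)): [A, B, C, D, E, G, F, H, I, J]
After 15 (swap(6, 5)): [A, B, C, D, E, F, G, H, I, J]

Answer: yes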